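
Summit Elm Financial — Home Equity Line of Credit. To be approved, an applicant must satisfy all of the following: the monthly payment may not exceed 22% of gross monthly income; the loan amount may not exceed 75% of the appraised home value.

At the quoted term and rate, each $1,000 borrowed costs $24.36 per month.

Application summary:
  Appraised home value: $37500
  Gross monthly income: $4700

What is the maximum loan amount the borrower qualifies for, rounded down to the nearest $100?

$28,100

Payment cap: 22% × $4,700 = $1,034/month.
At $24.36 per $1,000, that supports 1,034/24.36 × 1,000 ≈ $42,446 → $42,400.
LTV cap: 75% × $37,500 = $28,125 → $28,100.
Binding constraint: loan-to-value.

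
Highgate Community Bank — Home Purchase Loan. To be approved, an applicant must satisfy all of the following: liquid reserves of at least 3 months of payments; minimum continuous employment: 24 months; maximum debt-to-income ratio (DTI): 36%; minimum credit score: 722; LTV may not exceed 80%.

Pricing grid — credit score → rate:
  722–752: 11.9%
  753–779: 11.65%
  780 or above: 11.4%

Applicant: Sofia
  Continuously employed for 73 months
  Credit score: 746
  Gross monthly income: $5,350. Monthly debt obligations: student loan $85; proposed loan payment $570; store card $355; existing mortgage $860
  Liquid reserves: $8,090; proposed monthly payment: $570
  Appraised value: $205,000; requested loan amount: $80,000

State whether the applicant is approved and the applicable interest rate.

Credit score 746 ≥ 722 (meets minimum)
Reserves = 8,090/570 = 14.2 months ≥ 3
Total monthly debts = (85 + 570 + 355 + 860) = 1,870. Debt-to-income = 1,870/5,350 = 35% — meets 36% limit
Employment 73 ≥ 24 months
LTV = 80,000/205,000 = 39% ≤ 80%
All requirements met. Score 746 falls in the 722–752 tier → 11.9%.

Approved at 11.9%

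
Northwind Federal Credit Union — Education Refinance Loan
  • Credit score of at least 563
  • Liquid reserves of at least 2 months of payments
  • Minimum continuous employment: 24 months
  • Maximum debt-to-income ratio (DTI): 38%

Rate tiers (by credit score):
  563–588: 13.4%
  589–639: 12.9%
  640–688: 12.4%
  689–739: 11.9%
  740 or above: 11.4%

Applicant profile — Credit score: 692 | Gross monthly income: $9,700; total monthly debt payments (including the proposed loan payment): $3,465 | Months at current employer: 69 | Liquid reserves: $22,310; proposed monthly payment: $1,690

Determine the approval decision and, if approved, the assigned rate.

Approved at 11.9%

Credit score 692 ≥ 563 (meets minimum)
Employment 69 ≥ 24 months
Reserves: 22,310 ÷ 1,690 = 13.2 months (meets 2-month minimum)
DTI = 3,465/9,700 = 35.7% ≤ 38%
All requirements met. Score 692 falls in the 689–739 tier → 11.9%.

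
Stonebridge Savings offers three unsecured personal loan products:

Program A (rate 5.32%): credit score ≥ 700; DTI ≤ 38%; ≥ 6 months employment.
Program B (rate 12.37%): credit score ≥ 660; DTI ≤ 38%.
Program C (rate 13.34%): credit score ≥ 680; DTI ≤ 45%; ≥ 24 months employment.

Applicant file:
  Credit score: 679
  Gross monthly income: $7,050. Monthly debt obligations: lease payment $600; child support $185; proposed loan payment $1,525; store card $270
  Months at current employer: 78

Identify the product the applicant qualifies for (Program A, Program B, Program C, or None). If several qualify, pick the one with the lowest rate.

Total debts = (600 + 185 + 1,525 + 270) = 2,580; DTI = 2,580/7,050 = 36.6%.
Program A: score 679 < 700; DTI 36.6% ≤ 38%; employment 78 ≥ 6 mo → does not qualify.
Program B: score 679 ≥ 660; DTI 36.6% ≤ 38% → qualifies.
Program C: score 679 < 680; DTI 36.6% ≤ 45%; employment 78 ≥ 24 mo → does not qualify.

Program B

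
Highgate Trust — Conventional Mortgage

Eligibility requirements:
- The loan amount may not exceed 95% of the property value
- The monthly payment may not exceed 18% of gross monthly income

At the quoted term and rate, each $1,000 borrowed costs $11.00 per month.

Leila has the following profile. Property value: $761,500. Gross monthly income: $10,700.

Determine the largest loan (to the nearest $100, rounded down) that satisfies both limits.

$175,000

Payment cap: 18% × $10,700 = $1,926/month.
At $11.00 per $1,000, that supports 1,926/11.00 × 1,000 ≈ $175,090 → $175,000.
LTV cap: 95% × $761,500 = $723,425 → $723,400.
Binding constraint: payment-to-income.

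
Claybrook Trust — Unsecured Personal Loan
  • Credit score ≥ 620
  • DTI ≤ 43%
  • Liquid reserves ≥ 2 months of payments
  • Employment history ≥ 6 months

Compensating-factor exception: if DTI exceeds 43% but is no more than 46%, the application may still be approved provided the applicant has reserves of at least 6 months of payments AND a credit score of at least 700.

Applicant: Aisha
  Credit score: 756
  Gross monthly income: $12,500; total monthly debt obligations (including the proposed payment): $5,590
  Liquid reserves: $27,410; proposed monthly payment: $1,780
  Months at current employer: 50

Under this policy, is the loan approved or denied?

Approved

Credit score 756 ≥ 620 (meets base)
DTI: 5,590 ÷ 12,500 = 44.7%, over the 43% base limit.
Reserves: 27,410 ÷ 1,780 = 15.4 months (meets 2-month minimum)
Employment 50 ≥ 6 months
44.7% falls in the override range (43%–46%), so the compensating-factor test applies.
Override check — reserves: 15.4 mo (ok); score: 756 (ok).
Both compensating conditions met → exception applies.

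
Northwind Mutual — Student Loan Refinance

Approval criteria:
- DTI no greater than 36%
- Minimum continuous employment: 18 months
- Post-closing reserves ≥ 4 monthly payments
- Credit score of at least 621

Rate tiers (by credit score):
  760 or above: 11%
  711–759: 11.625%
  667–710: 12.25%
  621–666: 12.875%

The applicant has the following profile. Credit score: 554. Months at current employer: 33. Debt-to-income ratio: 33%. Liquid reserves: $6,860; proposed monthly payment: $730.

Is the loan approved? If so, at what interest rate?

Credit score 554 < 621 (below minimum)
Reserves = 6,860/730 = 9.4 months ≥ 4
DTI 33% is within the 36% limit
Employment 33 ≥ 18 months
Not all requirements met → denied.

Denied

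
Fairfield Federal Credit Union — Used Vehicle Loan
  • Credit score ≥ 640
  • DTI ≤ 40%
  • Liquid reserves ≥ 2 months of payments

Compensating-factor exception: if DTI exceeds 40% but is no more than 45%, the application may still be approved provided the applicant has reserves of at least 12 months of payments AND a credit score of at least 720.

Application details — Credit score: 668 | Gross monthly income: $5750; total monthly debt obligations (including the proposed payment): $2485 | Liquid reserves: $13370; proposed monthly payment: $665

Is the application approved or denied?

Credit score 668 ≥ 640 (meets base)
DTI = 2,485/5,750 = 43.2% > 40% — standard DTI limit exceeded.
Reserves: 13,370 ÷ 665 = 20.1 months (meets 2-month minimum)
43.2% falls in the override range (40%–45%), so the compensating-factor test applies.
Reserves 20.1 ≥ 12 months; credit score 668 < 720.
Override conditions not both satisfied; exception does not apply.

Denied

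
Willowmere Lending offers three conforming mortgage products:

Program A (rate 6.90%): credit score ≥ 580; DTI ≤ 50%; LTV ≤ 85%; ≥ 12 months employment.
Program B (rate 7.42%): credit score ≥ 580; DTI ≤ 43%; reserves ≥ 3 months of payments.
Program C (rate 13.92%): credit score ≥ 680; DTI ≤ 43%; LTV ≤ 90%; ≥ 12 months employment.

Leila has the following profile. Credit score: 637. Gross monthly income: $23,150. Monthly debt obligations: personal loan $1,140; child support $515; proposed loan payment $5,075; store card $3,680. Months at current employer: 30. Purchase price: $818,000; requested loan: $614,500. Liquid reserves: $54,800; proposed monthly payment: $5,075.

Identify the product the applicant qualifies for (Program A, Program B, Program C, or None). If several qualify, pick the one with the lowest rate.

Program A

Total debts = (1,140 + 515 + 5,075 + 3,680) = 10,410; DTI = 10,410/23,150 = 45%.
LTV = 614,500/818,000 = 75.1%.
Reserves = 54,800/5,075 = 10.8 months.
Program A: score 637 ≥ 580; DTI 45% ≤ 50%; LTV 75.1% ≤ 85%; employment 30 ≥ 12 mo → qualifies.
Program B: score 637 ≥ 580; DTI 45% > 43%; reserves 10.8 ≥ 3 mo → does not qualify.
Program C: score 637 < 680; DTI 45% > 43%; LTV 75.1% ≤ 90%; employment 30 ≥ 12 mo → does not qualify.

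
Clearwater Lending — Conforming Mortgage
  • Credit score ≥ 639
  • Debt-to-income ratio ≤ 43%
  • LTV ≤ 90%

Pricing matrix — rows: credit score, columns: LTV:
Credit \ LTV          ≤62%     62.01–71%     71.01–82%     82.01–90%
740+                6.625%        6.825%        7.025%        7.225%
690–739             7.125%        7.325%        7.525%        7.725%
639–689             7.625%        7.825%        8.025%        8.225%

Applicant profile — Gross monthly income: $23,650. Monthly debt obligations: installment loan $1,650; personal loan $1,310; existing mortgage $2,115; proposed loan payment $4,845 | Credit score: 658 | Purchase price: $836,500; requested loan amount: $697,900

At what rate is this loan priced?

Credit score 658 ≥ 639; Total monthly debts = (1,650 + 1,310 + 2,115 + 4,845) = 9,920. DTI: 9,920 ÷ 23,650 = 41.9%, within the 43% cap
LTV: 697,900 ÷ 836,500 = 83.4%, within 90% cap
Row: 658 falls in 639–689. Column: 83.4% falls in 82.01–90%. Rate = 8.225%.

8.225%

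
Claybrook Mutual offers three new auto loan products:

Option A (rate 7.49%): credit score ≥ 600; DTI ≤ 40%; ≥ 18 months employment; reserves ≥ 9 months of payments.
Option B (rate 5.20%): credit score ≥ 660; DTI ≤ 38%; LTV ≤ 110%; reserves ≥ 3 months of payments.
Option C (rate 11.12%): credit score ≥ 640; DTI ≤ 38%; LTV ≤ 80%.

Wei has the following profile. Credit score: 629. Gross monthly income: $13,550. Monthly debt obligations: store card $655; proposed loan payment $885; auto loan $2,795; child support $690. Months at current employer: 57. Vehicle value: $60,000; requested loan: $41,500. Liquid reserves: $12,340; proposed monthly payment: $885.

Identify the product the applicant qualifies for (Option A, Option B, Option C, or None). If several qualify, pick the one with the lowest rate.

Option A

Total debts = (655 + 885 + 2,795 + 690) = 5,025; DTI = 5,025/13,550 = 37.1%.
LTV = 41,500/60,000 = 69.2%.
Reserves = 12,340/885 = 13.9 months.
Option A: score 629 ≥ 600; DTI 37.1% ≤ 40%; employment 57 ≥ 18 mo; reserves 13.9 ≥ 9 mo → qualifies.
Option B: score 629 < 660; DTI 37.1% ≤ 38%; LTV 69.2% ≤ 110%; reserves 13.9 ≥ 3 mo → does not qualify.
Option C: score 629 < 640; DTI 37.1% ≤ 38%; LTV 69.2% ≤ 80% → does not qualify.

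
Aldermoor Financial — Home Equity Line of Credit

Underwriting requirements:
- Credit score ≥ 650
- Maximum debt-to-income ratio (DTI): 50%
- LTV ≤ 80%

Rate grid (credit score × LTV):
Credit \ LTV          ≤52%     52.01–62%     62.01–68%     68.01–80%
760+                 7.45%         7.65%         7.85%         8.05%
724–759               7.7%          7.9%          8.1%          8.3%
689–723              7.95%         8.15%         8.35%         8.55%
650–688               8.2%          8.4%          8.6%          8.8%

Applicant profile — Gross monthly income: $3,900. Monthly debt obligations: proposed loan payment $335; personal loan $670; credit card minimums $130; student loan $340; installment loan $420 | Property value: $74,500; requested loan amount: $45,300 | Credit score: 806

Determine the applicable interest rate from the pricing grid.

7.65%

Credit score 806 ≥ 650; Total monthly debts = (335 + 670 + 130 + 340 + 420) = 1,895. DTI = 1,895/3,900 = 48.6% ≤ 50%
LTV = 45,300/74,500 = 60.8% ≤ 80%
Score 806 is in the 760+ band; LTV 60.8% is in the 52.01–62% band → 7.65%.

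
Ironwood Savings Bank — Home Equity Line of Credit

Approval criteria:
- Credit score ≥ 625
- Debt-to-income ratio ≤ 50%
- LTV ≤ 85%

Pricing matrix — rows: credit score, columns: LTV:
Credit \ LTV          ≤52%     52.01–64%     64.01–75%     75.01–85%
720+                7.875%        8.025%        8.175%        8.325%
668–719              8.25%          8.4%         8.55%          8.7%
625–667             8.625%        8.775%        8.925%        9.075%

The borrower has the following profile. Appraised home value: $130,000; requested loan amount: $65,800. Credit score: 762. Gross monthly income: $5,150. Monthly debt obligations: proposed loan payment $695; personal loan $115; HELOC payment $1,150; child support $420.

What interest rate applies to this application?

Credit score 762 ≥ 625; Total monthly debts = (695 + 115 + 1,150 + 420) = 2,380. Debt-to-income = 2,380/5,150 = 46.2% — meets 50% limit
Loan-to-value = 65,800/130,000 = 50.6% — pass (85% max)
Score 762 is in the 720+ band; LTV 50.6% is in the ≤52% band → 7.875%.

7.875%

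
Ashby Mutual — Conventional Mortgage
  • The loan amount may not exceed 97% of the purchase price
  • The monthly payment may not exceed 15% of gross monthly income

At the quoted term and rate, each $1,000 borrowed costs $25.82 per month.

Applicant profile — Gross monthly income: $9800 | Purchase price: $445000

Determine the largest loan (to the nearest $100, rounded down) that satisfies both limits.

$56,900

Payment cap: 15% × $9,800 = $1,470/month.
At $25.82 per $1,000, that supports 1,470/25.82 × 1,000 ≈ $56,932 → $56,900.
LTV cap: 97% × $445,000 = $431,650 → $431,600.
Binding constraint: payment-to-income.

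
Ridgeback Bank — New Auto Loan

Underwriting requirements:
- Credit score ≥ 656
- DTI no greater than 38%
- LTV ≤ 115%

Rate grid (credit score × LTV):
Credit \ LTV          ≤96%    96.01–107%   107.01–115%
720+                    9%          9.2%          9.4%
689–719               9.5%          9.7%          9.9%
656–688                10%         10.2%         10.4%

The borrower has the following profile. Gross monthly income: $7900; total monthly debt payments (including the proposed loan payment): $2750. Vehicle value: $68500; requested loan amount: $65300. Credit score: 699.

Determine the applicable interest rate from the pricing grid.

Credit score 699 ≥ 656; Debt-to-income = 2,750/7,900 = 34.8% — meets 38% limit
LTV: 65,300 ÷ 68,500 = 95.3%, within 115% cap
Credit 699 → row 689–719; LTV 95.3% → column ≤96%. Grid cell → 9.5%.

9.5%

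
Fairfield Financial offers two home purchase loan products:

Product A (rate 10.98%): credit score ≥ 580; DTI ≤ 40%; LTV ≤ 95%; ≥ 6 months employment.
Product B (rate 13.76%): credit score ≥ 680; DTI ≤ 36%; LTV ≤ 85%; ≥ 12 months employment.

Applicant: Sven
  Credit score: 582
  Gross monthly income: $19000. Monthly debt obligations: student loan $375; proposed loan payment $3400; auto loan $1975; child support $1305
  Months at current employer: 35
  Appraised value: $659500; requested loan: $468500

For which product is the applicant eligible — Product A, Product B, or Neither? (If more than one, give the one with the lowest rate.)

Total debts = (375 + 3,400 + 1,975 + 1,305) = 7,055; DTI = 7,055/19,000 = 37.1%.
LTV = 468,500/659,500 = 71%.
Product A: score 582 ≥ 580; DTI 37.1% ≤ 40%; LTV 71% ≤ 95%; employment 35 ≥ 6 mo → qualifies.
Product B: score 582 < 680; DTI 37.1% > 36%; LTV 71% ≤ 85%; employment 35 ≥ 12 mo → does not qualify.

Product A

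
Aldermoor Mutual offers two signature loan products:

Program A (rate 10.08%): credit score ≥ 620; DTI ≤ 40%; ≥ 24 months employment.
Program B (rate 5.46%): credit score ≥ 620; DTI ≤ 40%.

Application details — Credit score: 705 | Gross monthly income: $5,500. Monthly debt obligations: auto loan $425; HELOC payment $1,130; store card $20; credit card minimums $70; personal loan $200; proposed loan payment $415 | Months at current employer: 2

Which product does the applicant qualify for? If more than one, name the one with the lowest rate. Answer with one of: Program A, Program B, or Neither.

Total debts = (425 + 1,130 + 20 + 70 + 200 + 415) = 2,260; DTI = 2,260/5,500 = 41.1%.
Program A: score 705 ≥ 620; DTI 41.1% > 40%; employment 2 < 24 mo → does not qualify.
Program B: score 705 ≥ 620; DTI 41.1% > 40% → does not qualify.

Neither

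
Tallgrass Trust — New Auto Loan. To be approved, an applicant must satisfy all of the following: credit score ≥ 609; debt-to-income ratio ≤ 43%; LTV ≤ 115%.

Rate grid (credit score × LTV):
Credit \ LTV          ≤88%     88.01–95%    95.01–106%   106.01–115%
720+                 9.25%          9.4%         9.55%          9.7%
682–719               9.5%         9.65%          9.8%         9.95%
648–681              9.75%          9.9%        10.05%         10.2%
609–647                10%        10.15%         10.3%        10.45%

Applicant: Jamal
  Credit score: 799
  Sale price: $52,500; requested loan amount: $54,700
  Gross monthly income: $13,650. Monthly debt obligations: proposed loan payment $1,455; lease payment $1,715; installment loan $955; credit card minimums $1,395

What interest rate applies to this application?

9.55%

Credit score 799 ≥ 609; Total monthly debts = (1,455 + 1,715 + 955 + 1,395) = 5,520. DTI = 5,520/13,650 = 40.4% ≤ 43%
LTV: 54,700 ÷ 52,500 = 104.2%, within 115% cap
Credit 799 → row 720+; LTV 104.2% → column 95.01–106%. Grid cell → 9.55%.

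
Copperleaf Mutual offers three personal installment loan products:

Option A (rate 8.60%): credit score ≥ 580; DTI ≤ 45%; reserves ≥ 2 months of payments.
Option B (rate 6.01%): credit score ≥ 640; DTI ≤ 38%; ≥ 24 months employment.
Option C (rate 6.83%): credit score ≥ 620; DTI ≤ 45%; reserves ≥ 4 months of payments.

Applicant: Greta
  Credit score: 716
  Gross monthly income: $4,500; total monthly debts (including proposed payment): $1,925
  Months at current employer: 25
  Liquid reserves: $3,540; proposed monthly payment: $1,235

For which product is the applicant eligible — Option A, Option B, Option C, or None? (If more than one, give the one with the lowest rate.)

DTI = 1,925/4,500 = 42.8%.
Reserves = 3,540/1,235 = 2.9 months.
Option A: score 716 ≥ 580; DTI 42.8% ≤ 45%; reserves 2.9 ≥ 2 mo → qualifies.
Option B: score 716 ≥ 640; DTI 42.8% > 38%; employment 25 ≥ 24 mo → does not qualify.
Option C: score 716 ≥ 620; DTI 42.8% ≤ 45%; reserves 2.9 < 4 mo → does not qualify.

Option A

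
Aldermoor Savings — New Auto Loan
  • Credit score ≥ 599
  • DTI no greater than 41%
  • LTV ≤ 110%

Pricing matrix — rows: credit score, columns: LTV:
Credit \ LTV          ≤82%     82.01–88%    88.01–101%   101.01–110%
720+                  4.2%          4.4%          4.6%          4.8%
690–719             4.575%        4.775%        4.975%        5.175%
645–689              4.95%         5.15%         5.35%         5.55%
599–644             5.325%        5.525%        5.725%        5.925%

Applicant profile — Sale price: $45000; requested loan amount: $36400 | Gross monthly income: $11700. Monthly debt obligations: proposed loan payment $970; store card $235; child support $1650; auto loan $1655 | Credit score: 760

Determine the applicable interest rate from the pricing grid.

4.2%

Credit score 760 ≥ 599; Total monthly debts = (970 + 235 + 1,650 + 1,655) = 4,510. DTI: 4,510 ÷ 11,700 = 38.5%, within the 41% cap
LTV = 36,400/45,000 = 80.9% ≤ 110%
Score 760 is in the 720+ band; LTV 80.9% is in the ≤82% band → 4.2%.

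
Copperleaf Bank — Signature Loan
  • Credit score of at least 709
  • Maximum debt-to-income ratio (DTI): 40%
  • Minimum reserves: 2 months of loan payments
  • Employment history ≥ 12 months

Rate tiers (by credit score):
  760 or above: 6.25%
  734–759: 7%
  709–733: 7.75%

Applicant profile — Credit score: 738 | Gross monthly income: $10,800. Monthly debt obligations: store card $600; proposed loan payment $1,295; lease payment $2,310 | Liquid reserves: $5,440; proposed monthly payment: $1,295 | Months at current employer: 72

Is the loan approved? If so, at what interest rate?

Approved at 7%

Credit score 738 ≥ 709 (meets minimum)
Employment 72 ≥ 12 months
Reserves = 5,440/1,295 = 4.2 months ≥ 2
Total monthly debts = (600 + 1,295 + 2,310) = 4,205. DTI: 4,205 ÷ 10,800 = 38.9%, within the 40% cap
All requirements met. Score 738 falls in the 734–759 tier → 7%.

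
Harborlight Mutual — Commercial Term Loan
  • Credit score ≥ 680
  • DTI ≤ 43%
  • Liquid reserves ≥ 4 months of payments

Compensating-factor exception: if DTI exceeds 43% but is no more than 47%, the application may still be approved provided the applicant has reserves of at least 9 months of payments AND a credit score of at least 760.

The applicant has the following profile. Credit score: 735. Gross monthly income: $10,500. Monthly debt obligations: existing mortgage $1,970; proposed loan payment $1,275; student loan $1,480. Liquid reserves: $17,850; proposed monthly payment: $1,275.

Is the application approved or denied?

Credit score 735 ≥ 680 (meets base)
Total debts = (1,970 + 1,275 + 1,480) = 4,725. DTI: 4,725 ÷ 10,500 = 45%, over the 43% base limit.
Reserves: 17,850 ÷ 1,275 = 14.0 months (meets 4-month minimum)
DTI 45% is within the 43%–47% exception band; checking compensating factors.
Reserves 14.0 ≥ 9 months; credit score 735 < 760.
Compensating-factor requirement not fully met.

Denied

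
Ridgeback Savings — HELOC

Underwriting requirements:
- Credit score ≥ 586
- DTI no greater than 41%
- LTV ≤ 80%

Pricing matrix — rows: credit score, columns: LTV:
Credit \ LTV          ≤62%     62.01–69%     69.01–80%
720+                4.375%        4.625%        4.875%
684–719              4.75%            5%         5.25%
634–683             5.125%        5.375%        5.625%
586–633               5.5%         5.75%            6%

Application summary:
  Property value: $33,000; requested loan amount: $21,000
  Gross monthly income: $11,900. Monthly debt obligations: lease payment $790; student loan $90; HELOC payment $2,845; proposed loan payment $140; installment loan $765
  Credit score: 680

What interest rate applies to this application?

5.375%

Credit score 680 ≥ 586; Total monthly debts = (790 + 90 + 2,845 + 140 + 765) = 4,630. DTI = 4,630/11,900 = 38.9% ≤ 41%
Loan-to-value = 21,000/33,000 = 63.6% — pass (80% max)
Row: 680 falls in 634–683. Column: 63.6% falls in 62.01–69%. Rate = 5.375%.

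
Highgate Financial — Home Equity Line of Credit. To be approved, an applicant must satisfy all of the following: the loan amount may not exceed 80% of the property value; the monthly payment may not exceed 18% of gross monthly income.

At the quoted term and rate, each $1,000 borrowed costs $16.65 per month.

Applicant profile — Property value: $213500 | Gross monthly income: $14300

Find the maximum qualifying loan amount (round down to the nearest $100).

$154,500

Payment cap: 18% × $14,300 = $2,574/month.
At $16.65 per $1,000, that supports 2,574/16.65 × 1,000 ≈ $154,594 → $154,500.
LTV cap: 80% × $213,500 = $170,800 → $170,800.
Binding constraint: payment-to-income.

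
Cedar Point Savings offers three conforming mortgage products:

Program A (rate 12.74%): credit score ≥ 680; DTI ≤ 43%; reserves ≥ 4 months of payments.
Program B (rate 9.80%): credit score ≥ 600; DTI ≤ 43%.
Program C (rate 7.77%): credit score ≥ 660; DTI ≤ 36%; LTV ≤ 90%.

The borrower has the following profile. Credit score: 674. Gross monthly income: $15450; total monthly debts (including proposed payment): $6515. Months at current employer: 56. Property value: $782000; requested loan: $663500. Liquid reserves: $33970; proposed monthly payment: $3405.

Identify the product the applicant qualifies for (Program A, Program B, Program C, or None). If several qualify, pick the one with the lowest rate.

Program B

DTI = 6,515/15,450 = 42.2%.
LTV = 663,500/782,000 = 84.8%.
Reserves = 33,970/3,405 = 10.0 months.
Program A: score 674 < 680; DTI 42.2% ≤ 43%; reserves 10.0 ≥ 4 mo → does not qualify.
Program B: score 674 ≥ 600; DTI 42.2% ≤ 43% → qualifies.
Program C: score 674 ≥ 660; DTI 42.2% > 36%; LTV 84.8% ≤ 90% → does not qualify.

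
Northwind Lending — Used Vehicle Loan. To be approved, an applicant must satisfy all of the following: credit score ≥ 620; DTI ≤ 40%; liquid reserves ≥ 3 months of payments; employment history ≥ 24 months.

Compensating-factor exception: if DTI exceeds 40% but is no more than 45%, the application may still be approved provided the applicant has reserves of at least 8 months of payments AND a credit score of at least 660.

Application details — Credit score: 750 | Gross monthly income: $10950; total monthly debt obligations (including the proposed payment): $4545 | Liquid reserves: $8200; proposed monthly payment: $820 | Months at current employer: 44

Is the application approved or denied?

Approved

Credit score 750 ≥ 620 (meets base)
DTI = 4,545/10,950 = 41.5% > 40% — standard DTI limit exceeded.
Liquid reserves cover 8,200/820 = 10.0 months — ≥ 3 required
Employment 44 ≥ 24 months
41.5% falls in the override range (40%–45%), so the compensating-factor test applies.
Override check — reserves: 10.0 mo (ok); score: 750 (ok).
Both compensating conditions met → exception applies.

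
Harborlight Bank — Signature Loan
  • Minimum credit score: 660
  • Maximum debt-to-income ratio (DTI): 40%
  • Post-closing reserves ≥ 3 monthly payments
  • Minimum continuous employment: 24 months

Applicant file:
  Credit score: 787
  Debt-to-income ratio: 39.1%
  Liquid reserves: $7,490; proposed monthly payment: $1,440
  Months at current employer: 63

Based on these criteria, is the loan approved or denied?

Credit score 787 ≥ 660 (meets)
DTI 39.1% is within the 40% limit
Reserves = 7,490/1,440 = 5.2 months ≥ 3
Employment 63 ≥ 24 months
All criteria satisfied.

Approved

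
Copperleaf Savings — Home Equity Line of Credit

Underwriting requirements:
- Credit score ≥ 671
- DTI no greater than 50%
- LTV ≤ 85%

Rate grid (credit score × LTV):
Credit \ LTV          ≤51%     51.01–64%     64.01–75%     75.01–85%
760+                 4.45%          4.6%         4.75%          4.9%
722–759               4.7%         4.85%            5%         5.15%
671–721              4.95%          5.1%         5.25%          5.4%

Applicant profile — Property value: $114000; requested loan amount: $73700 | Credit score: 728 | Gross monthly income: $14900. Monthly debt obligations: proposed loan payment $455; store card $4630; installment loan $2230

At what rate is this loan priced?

Credit score 728 ≥ 671; Total monthly debts = (455 + 4,630 + 2,230) = 7,315. Debt-to-income = 7,315/14,900 = 49.1% — meets 50% limit
Loan-to-value = 73,700/114,000 = 64.6% — pass (85% max)
Score 728 is in the 722–759 band; LTV 64.6% is in the 64.01–75% band → 5%.

5%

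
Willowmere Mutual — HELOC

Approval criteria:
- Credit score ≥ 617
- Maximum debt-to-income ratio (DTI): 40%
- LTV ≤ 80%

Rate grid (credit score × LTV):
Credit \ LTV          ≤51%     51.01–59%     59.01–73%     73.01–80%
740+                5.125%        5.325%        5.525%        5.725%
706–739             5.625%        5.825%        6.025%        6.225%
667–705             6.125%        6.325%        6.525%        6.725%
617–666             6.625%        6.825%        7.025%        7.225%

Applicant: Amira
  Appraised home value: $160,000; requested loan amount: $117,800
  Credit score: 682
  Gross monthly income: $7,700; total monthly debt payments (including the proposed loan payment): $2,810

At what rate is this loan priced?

6.725%

Credit score 682 ≥ 617; DTI: 2,810 ÷ 7,700 = 36.5%, within the 40% cap
LTV = 117,800/160,000 = 73.6% ≤ 80%
Row: 682 falls in 667–705. Column: 73.6% falls in 73.01–80%. Rate = 6.725%.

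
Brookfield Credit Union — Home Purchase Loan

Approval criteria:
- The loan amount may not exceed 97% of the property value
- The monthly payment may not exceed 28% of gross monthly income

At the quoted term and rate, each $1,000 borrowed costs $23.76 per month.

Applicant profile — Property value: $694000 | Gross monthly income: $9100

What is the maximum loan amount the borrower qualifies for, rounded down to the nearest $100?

Payment cap: 28% × $9,100 = $2,548/month.
At $23.76 per $1,000, that supports 2,548/23.76 × 1,000 ≈ $107,239 → $107,200.
LTV cap: 97% × $694,000 = $673,180 → $673,100.
Binding constraint: payment-to-income.

$107,200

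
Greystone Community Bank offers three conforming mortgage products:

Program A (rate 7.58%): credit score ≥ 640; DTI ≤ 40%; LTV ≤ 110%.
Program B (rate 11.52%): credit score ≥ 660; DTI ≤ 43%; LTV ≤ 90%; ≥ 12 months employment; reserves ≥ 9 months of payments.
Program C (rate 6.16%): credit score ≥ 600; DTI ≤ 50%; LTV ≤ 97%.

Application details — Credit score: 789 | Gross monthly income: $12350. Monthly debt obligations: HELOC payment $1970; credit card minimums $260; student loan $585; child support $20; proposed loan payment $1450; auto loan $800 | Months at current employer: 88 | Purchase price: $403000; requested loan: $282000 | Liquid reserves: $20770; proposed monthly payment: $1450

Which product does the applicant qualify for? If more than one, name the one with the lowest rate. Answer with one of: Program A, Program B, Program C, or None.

Total debts = (1,970 + 260 + 585 + 20 + 1,450 + 800) = 5,085; DTI = 5,085/12,350 = 41.2%.
LTV = 282,000/403,000 = 70%.
Reserves = 20,770/1,450 = 14.3 months.
Program A: score 789 ≥ 640; DTI 41.2% > 40%; LTV 70% ≤ 110% → does not qualify.
Program B: score 789 ≥ 660; DTI 41.2% ≤ 43%; LTV 70% ≤ 90%; employment 88 ≥ 12 mo; reserves 14.3 ≥ 9 mo → qualifies.
Program C: score 789 ≥ 600; DTI 41.2% ≤ 50%; LTV 70% ≤ 97% → qualifies.
Qualifying: Program B, Program C. Lowest rate is 6.16% → Program C.

Program C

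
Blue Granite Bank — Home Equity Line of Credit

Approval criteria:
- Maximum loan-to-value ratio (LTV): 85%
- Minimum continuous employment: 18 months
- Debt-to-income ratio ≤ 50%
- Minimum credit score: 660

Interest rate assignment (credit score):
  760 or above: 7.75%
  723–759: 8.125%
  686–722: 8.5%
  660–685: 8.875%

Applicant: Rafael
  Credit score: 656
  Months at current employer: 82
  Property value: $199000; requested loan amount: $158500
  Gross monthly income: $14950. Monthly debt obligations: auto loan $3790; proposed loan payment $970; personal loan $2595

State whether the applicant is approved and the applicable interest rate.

Denied

Credit score 656 < 660 (below minimum)
Loan-to-value = 158,500/199,000 = 79.6% — pass (85% max)
Total monthly debts = (3,790 + 970 + 2,595) = 7,355. DTI: 7,355 ÷ 14,950 = 49.2%, within the 50% cap
Employment 82 ≥ 18 months
Not all requirements met → denied.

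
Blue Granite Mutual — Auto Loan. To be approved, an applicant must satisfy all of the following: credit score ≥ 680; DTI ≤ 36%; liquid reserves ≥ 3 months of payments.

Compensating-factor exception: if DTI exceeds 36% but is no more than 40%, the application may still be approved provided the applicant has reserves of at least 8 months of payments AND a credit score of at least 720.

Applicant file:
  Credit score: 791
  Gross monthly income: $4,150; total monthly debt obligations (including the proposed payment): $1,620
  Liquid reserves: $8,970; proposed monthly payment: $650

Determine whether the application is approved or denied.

Approved

Credit score 791 ≥ 680 (meets base)
DTI = 1,620/4,150 = 39% > 36% — standard DTI limit exceeded.
Reserves: 8,970 ÷ 650 = 13.8 months (meets 3-month minimum)
DTI 39% is within the 36%–40% exception band; checking compensating factors.
Override check — reserves: 13.8 mo (ok); score: 791 (ok).
Both compensating conditions met → exception applies.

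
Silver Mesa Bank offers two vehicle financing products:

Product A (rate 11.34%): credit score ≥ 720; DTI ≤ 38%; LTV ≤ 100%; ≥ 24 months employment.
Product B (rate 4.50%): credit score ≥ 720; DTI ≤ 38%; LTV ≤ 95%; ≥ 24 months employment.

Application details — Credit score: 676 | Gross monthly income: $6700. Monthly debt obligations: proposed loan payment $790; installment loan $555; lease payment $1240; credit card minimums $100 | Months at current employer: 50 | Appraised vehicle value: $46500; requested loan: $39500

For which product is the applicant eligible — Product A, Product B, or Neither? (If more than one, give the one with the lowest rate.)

Total debts = (790 + 555 + 1,240 + 100) = 2,685; DTI = 2,685/6,700 = 40.1%.
LTV = 39,500/46,500 = 84.9%.
Product A: score 676 < 720; DTI 40.1% > 38%; LTV 84.9% ≤ 100%; employment 50 ≥ 24 mo → does not qualify.
Product B: score 676 < 720; DTI 40.1% > 38%; LTV 84.9% ≤ 95%; employment 50 ≥ 24 mo → does not qualify.

Neither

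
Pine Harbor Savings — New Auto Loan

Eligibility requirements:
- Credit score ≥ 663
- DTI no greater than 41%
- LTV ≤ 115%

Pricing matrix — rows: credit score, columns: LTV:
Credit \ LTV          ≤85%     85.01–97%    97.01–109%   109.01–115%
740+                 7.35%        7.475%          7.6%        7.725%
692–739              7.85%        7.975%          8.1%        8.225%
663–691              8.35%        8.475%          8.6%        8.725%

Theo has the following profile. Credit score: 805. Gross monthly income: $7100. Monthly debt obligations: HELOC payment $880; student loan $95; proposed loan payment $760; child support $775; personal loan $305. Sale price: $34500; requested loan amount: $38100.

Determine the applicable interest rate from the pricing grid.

7.725%

Credit score 805 ≥ 663; Total monthly debts = (880 + 95 + 760 + 775 + 305) = 2,815. Debt-to-income = 2,815/7,100 = 39.6% — meets 41% limit
LTV = 38,100/34,500 = 110.4% ≤ 115%
Credit 805 → row 740+; LTV 110.4% → column 109.01–115%. Grid cell → 7.725%.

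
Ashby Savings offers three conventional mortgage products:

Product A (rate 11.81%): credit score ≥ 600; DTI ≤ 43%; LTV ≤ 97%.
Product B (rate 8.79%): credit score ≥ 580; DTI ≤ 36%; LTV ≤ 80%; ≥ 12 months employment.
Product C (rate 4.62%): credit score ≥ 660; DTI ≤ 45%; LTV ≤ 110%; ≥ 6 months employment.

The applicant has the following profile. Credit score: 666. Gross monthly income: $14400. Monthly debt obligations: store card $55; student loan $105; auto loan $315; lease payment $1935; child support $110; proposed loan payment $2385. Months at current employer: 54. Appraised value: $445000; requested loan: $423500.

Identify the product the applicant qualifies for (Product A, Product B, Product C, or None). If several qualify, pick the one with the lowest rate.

Product C

Total debts = (55 + 105 + 315 + 1,935 + 110 + 2,385) = 4,905; DTI = 4,905/14,400 = 34.1%.
LTV = 423,500/445,000 = 95.2%.
Product A: score 666 ≥ 600; DTI 34.1% ≤ 43%; LTV 95.2% ≤ 97% → qualifies.
Product B: score 666 ≥ 580; DTI 34.1% ≤ 36%; LTV 95.2% > 80%; employment 54 ≥ 12 mo → does not qualify.
Product C: score 666 ≥ 660; DTI 34.1% ≤ 45%; LTV 95.2% ≤ 110%; employment 54 ≥ 6 mo → qualifies.
Qualifying: Product A, Product C. Lowest rate is 4.62% → Product C.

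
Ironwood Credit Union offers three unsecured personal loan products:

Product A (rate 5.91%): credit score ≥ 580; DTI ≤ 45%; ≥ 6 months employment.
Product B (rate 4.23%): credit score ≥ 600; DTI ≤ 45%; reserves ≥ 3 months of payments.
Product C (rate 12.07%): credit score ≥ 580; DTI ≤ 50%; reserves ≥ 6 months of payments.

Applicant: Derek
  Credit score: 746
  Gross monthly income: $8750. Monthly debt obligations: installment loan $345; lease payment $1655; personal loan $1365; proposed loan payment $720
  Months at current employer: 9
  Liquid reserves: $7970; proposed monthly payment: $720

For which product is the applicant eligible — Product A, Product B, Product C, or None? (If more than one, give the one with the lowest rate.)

Product C

Total debts = (345 + 1,655 + 1,365 + 720) = 4,085; DTI = 4,085/8,750 = 46.7%.
Reserves = 7,970/720 = 11.1 months.
Product A: score 746 ≥ 580; DTI 46.7% > 45%; employment 9 ≥ 6 mo → does not qualify.
Product B: score 746 ≥ 600; DTI 46.7% > 45%; reserves 11.1 ≥ 3 mo → does not qualify.
Product C: score 746 ≥ 580; DTI 46.7% ≤ 50%; reserves 11.1 ≥ 6 mo → qualifies.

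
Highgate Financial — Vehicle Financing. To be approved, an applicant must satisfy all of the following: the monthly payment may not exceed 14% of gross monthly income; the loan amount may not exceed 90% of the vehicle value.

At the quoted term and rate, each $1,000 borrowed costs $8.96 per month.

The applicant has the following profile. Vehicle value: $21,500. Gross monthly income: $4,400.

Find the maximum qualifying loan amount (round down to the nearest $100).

$19,300

Payment cap: 14% × $4,400 = $616/month.
At $8.96 per $1,000, that supports 616/8.96 × 1,000 ≈ $68,750 → $68,700.
LTV cap: 90% × $21,500 = $19,350 → $19,300.
Binding constraint: loan-to-value.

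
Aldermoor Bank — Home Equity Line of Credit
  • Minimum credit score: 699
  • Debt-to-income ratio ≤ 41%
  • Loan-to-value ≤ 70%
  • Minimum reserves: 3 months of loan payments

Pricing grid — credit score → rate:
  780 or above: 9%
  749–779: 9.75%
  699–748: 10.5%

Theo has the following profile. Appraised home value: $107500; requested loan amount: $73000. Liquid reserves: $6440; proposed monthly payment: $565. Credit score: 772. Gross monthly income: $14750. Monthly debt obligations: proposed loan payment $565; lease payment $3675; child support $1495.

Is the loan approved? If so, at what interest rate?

Credit score 772 ≥ 699 (meets minimum)
Loan-to-value = 73,000/107,500 = 67.9% — pass (70% max)
Liquid reserves cover 6,440/565 = 11.4 months — ≥ 3 required
Total monthly debts = (565 + 3,675 + 1,495) = 5,735. Debt-to-income = 5,735/14,750 = 38.9% — meets 41% limit
All requirements met. Score 772 falls in the 749–779 tier → 9.75%.

Approved at 9.75%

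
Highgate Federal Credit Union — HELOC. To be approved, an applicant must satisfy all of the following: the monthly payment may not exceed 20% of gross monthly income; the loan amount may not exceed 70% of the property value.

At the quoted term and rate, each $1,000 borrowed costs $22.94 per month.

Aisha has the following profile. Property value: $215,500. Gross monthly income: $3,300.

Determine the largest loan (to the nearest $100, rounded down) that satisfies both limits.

$28,700

Payment cap: 20% × $3,300 = $660/month.
At $22.94 per $1,000, that supports 660/22.94 × 1,000 ≈ $28,770 → $28,700.
LTV cap: 70% × $215,500 = $150,850 → $150,800.
Binding constraint: payment-to-income.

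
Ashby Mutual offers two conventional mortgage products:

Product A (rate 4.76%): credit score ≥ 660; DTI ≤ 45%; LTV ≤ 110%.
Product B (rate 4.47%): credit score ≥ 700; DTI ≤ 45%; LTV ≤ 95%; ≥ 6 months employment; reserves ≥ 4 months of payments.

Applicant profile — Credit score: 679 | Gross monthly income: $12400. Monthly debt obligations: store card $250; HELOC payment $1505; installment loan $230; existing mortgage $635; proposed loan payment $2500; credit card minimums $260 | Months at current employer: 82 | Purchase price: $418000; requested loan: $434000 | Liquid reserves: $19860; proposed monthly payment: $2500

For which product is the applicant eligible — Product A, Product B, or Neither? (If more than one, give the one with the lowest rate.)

Product A

Total debts = (250 + 1,505 + 230 + 635 + 2,500 + 260) = 5,380; DTI = 5,380/12,400 = 43.4%.
LTV = 434,000/418,000 = 103.8%.
Reserves = 19,860/2,500 = 7.9 months.
Product A: score 679 ≥ 660; DTI 43.4% ≤ 45%; LTV 103.8% ≤ 110% → qualifies.
Product B: score 679 < 700; DTI 43.4% ≤ 45%; LTV 103.8% > 95%; employment 82 ≥ 6 mo; reserves 7.9 ≥ 4 mo → does not qualify.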